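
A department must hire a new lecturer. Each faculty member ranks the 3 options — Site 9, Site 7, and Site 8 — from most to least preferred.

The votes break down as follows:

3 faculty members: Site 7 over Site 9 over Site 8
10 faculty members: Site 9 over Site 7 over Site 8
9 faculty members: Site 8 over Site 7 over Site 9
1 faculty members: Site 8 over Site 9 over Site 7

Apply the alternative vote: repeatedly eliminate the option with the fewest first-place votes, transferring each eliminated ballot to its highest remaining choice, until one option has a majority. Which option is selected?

Site 9

Round 1: Site 9 10, Site 8 10, Site 7 3. Site 7 has the fewest and is eliminated.
Round 2: Site 9 13, Site 8 10. Site 9 has a majority.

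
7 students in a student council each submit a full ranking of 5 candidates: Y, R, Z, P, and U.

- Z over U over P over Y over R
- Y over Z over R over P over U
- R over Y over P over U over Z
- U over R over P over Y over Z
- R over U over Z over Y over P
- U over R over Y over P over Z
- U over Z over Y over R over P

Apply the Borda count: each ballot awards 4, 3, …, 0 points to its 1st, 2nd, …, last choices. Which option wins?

Borda scores:
  Y: 1 + 4 + 3 + 1 + 1 + 2 + 2 = 14
  R: 0 + 2 + 4 + 3 + 4 + 3 + 1 = 17
  Z: 4 + 3 + 0 + 0 + 2 + 0 + 3 = 12
  P: 2 + 1 + 2 + 2 + 0 + 1 + 0 = 8
  U: 3 + 0 + 1 + 4 + 3 + 4 + 4 = 19
U has the highest total.

U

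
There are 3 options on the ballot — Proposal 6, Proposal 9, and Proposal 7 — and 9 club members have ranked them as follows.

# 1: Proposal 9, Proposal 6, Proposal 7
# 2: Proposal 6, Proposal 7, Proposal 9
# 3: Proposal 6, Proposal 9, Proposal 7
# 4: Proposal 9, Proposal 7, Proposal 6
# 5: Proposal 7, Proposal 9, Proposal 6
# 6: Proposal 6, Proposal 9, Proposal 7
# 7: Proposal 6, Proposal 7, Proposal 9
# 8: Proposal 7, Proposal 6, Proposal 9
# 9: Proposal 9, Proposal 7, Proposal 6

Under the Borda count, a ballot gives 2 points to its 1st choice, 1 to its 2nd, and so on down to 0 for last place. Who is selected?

Proposal 6

Borda scores:
  Proposal 6: 1 + 2 + 2 + 0 + 0 + 2 + 2 + 1 + 0 = 10
  Proposal 9: 2 + 0 + 1 + 2 + 1 + 1 + 0 + 0 + 2 = 9
  Proposal 7: 0 + 1 + 0 + 1 + 2 + 0 + 1 + 2 + 1 = 8
Proposal 6 has the highest total.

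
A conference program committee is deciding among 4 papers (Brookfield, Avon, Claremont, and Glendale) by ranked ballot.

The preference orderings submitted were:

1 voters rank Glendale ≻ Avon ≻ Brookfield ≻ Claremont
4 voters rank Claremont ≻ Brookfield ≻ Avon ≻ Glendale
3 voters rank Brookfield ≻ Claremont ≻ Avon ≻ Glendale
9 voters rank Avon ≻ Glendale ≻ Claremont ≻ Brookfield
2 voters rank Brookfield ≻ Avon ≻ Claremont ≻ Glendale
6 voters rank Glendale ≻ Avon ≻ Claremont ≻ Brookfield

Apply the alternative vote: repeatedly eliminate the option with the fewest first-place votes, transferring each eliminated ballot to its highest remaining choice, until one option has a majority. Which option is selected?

Avon

Round 1: Avon 9, Glendale 7, Brookfield 5, Claremont 4. Claremont has the fewest and is eliminated.
Round 2: Brookfield 9, Avon 9, Glendale 7. Glendale has the fewest and is eliminated.
Round 3: Avon 16, Brookfield 9. Avon has a majority.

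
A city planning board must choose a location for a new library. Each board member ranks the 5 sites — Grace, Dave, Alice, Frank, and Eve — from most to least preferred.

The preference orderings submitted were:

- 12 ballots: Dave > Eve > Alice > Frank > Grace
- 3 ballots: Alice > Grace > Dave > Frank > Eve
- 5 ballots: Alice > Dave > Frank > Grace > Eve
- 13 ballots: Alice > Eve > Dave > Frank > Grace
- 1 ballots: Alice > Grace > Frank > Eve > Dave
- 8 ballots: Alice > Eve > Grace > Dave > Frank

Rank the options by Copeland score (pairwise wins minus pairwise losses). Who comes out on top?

Pairwise results:
  Grace vs Dave: Dave wins 30–12.
  Grace vs Alice: Alice wins 42–0.
  Grace vs Frank: Frank wins 30–12.
  Grace vs Eve: Eve wins 33–9.
  Dave vs Alice: Alice wins 30–12.
  Dave vs Frank: Dave wins 41–1.
  Dave vs Eve: Eve wins 22–20.
  Alice vs Frank: Alice wins 42–0.
  Alice vs Eve: Alice wins 30–12.
  Frank vs Eve: Eve wins 33–9.
Copeland scores (wins − losses):
  Grace: 0 − 4 = -4
  Dave: 2 − 2 = 0
  Alice: 4 − 0 = 4
  Frank: 1 − 3 = -2
  Eve: 3 − 1 = 2
Alice has the best Copeland score.

Alice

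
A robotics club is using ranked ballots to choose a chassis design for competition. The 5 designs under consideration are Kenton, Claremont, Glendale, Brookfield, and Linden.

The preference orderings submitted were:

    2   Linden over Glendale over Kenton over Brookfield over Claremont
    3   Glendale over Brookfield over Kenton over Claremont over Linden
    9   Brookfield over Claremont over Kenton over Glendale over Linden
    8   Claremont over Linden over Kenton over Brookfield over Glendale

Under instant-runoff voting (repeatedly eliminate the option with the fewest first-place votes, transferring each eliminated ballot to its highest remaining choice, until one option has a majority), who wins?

Brookfield

Round 1: Brookfield 9, Claremont 8, Glendale 3, Linden 2, Kenton 0. Kenton has the fewest and is eliminated.
Round 2: Brookfield 9, Claremont 8, Glendale 3, Linden 2. Linden has the fewest and is eliminated.
Round 3: Brookfield 9, Claremont 8, Glendale 5. Glendale has the fewest and is eliminated.
Round 4: Brookfield 14, Claremont 8. Brookfield has a majority.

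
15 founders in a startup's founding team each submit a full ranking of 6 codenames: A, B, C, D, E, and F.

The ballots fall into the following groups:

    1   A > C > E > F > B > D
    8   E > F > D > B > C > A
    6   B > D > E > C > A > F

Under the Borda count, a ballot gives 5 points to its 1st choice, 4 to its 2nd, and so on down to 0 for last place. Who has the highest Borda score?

Borda scores:
  A: 5 + 8·0 + 6·1 = 11
  B: 1 + 8·2 + 6·5 = 47
  C: 4 + 8·1 + 6·2 = 24
  D: 0 + 8·3 + 6·4 = 48
  E: 3 + 8·5 + 6·3 = 61
  F: 2 + 8·4 + 6·0 = 34
E has the highest total.

E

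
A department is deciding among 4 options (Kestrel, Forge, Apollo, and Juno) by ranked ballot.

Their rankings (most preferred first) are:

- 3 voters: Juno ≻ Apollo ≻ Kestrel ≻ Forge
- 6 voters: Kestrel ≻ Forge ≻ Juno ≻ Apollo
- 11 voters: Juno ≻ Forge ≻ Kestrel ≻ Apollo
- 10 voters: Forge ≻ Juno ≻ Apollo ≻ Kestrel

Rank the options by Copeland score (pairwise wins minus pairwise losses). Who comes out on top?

Forge

Pairwise results:
  Kestrel vs Forge: Forge wins 21–9.
  Kestrel vs Apollo: Kestrel wins 17–13.
  Kestrel vs Juno: Juno wins 24–6.
  Forge vs Apollo: Forge wins 27–3.
  Forge vs Juno: Forge wins 16–14.
  Apollo vs Juno: Juno wins 30–0.
Copeland scores (wins − losses):
  Kestrel: 1 − 2 = -1
  Forge: 3 − 0 = 3
  Apollo: 0 − 3 = -3
  Juno: 2 − 1 = 1
Forge has the best Copeland score.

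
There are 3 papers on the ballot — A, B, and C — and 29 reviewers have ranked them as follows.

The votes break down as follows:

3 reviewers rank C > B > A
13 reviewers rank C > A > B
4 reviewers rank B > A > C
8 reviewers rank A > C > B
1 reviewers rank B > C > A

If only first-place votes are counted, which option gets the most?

First-place vote totals:
  A: 8
  B: 5
  C: 16
C has the most first-place votes.

C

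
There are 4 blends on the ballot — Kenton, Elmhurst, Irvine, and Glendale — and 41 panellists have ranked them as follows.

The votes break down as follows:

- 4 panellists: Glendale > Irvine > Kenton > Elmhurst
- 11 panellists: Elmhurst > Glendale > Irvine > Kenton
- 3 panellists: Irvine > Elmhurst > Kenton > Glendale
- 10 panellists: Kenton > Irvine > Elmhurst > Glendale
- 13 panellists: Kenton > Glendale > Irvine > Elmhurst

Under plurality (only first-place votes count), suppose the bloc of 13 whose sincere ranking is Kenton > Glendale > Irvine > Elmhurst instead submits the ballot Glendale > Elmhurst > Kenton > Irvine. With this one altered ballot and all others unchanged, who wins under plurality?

Glendale

First-place totals with the altered ballot: Kenton 10, Elmhurst 11, Irvine 3, Glendale 17.
The switch changes the winner from Kenton to Glendale.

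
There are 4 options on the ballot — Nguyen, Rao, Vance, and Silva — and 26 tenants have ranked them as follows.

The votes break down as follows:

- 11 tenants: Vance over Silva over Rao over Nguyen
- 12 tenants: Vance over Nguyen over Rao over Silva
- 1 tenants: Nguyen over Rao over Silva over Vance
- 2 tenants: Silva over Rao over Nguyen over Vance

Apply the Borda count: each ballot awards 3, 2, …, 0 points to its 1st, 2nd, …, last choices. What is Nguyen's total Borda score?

Borda scores:
  Nguyen: 11·0 + 12·2 + 3 + 2·1 = 29
  Rao: 11·1 + 12·1 + 2 + 2·2 = 29
  Vance: 11·3 + 12·3 + 0 + 2·0 = 69
  Silva: 11·2 + 12·0 + 1 + 2·3 = 29

29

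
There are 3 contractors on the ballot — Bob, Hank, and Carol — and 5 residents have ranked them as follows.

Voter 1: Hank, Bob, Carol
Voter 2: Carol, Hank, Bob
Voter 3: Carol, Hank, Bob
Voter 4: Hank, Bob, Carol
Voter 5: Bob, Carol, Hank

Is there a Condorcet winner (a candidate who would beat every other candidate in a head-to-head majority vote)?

No

Head-to-head results (5 voters total):
Bob vs Hank: Hank wins 4–1.
Bob vs Carol: Bob wins 3–2.
Hank vs Carol: Carol wins 3–2.
No candidate beats all others: Bob beats Carol beats Hank beats Bob, a majority cycle.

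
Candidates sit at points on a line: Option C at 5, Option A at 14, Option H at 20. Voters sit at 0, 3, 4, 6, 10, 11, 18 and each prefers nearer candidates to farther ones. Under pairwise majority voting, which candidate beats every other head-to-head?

Option C

With single-peaked preferences on a line, the Condorcet winner is the candidate closest to the median voter.
The median voter (position 6) is closest to Option C at 5.
Check: Option C vs Option H — voters closer to Option C: 6 of 7.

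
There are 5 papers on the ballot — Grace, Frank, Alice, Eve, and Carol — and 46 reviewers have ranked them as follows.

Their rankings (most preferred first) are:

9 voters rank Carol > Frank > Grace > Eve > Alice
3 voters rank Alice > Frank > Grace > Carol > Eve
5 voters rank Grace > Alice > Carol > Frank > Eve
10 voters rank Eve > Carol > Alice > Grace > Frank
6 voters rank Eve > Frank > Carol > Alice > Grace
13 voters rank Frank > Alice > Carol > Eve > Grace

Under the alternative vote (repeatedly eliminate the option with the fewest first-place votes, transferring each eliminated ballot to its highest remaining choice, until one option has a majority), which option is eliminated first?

Alice

Round 1: Eve 16, Frank 13, Carol 9, Grace 5, Alice 3. Alice has the fewest and is eliminated.
Round 2: Frank 16, Eve 16, Carol 9, Grace 5. Grace has the fewest and is eliminated.
Round 3: Frank 16, Eve 16, Carol 14. Carol has the fewest and is eliminated.
Round 4: Frank 30, Eve 16. Frank has a majority.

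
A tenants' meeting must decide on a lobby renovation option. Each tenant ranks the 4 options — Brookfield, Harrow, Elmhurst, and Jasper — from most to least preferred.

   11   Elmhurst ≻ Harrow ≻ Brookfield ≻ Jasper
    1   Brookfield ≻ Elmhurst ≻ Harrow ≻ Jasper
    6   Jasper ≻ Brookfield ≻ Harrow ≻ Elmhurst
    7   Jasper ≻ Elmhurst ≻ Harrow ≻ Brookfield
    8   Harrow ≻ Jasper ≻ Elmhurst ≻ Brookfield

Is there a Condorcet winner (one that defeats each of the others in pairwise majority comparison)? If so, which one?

None — there is no Condorcet winner

Head-to-head results (33 voters total):
Brookfield vs Harrow: Harrow wins 26–7.
Brookfield vs Elmhurst: Elmhurst wins 26–7.
Brookfield vs Jasper: Jasper wins 21–12.
Harrow vs Elmhurst: Elmhurst wins 19–14.
Harrow vs Jasper: Harrow wins 20–13.
Elmhurst vs Jasper: Jasper wins 21–12.
No candidate beats all others: Harrow beats Jasper beats Elmhurst beats Harrow, a majority cycle.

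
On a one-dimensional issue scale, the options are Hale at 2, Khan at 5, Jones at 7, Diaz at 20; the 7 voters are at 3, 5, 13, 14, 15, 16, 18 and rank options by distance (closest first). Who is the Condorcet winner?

With single-peaked preferences on a line, the Condorcet winner is the candidate closest to the median voter.
The median voter (position 14) is closest to Diaz at 20.
Check: Diaz vs Jones — voters closer to Diaz: 4 of 7.

Diaz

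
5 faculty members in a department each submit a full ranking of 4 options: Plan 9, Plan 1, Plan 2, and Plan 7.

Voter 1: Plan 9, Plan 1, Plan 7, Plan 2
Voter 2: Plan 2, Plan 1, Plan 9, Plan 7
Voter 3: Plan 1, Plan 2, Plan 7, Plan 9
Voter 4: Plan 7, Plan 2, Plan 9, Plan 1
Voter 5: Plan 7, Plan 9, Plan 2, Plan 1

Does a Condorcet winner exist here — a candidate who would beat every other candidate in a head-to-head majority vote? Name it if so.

None — there is no Condorcet winner

Head-to-head results (5 voters total):
Plan 9 vs Plan 1: Plan 9 wins 3–2.
Plan 9 vs Plan 2: Plan 2 wins 3–2.
Plan 9 vs Plan 7: Plan 7 wins 3–2.
Plan 1 vs Plan 2: Plan 2 wins 3–2.
Plan 1 vs Plan 7: Plan 1 wins 3–2.
Plan 2 vs Plan 7: Plan 7 wins 3–2.
No candidate beats all others: Plan 9 beats Plan 1 beats Plan 7 beats Plan 9, a majority cycle.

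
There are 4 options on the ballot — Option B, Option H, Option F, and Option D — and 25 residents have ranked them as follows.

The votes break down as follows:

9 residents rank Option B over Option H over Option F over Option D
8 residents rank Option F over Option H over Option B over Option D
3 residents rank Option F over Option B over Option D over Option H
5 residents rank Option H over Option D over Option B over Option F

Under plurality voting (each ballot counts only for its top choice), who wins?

First-place vote totals:
  Option B: 9
  Option H: 5
  Option F: 11
  Option D: 0
Option F has the most first-place votes.

Option F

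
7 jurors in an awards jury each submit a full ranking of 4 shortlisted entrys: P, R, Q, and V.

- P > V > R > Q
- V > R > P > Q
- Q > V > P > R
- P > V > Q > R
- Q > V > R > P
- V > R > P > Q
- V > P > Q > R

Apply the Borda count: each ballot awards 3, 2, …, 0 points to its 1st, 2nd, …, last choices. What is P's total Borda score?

Borda scores:
  P: 3 + 1 + 1 + 3 + 0 + 1 + 2 = 11
  R: 1 + 2 + 0 + 0 + 1 + 2 + 0 = 6
  Q: 0 + 0 + 3 + 1 + 3 + 0 + 1 = 8
  V: 2 + 3 + 2 + 2 + 2 + 3 + 3 = 17

11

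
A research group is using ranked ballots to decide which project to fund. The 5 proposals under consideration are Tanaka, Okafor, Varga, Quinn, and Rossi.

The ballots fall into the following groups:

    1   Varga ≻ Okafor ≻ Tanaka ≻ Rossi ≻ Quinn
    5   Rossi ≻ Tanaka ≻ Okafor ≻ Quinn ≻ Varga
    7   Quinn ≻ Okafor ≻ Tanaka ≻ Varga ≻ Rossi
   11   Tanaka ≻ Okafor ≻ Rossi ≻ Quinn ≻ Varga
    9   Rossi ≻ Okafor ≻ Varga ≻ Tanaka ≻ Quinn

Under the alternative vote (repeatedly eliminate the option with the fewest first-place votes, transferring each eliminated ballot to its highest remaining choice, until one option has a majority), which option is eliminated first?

Round 1: Rossi 14, Tanaka 11, Quinn 7, Varga 1, Okafor 0. Okafor has the fewest and is eliminated.
Round 2: Rossi 14, Tanaka 11, Quinn 7, Varga 1. Varga has the fewest and is eliminated.
Round 3: Rossi 14, Tanaka 12, Quinn 7. Quinn has the fewest and is eliminated.
Round 4: Tanaka 19, Rossi 14. Tanaka has a majority.

Okafor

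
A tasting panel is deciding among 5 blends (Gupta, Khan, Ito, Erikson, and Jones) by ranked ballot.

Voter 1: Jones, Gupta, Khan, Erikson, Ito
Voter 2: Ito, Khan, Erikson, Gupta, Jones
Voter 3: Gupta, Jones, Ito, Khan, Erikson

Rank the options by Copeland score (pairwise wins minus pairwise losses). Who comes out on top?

Pairwise results:
  Gupta vs Khan: Gupta wins 2–1.
  Gupta vs Ito: Gupta wins 2–1.
  Gupta vs Erikson: Gupta wins 2–1.
  Gupta vs Jones: Gupta wins 2–1.
  Khan vs Ito: Ito wins 2–1.
  Khan vs Erikson: Khan wins 3–0.
  Khan vs Jones: Jones wins 2–1.
  Ito vs Erikson: Ito wins 2–1.
  Ito vs Jones: Jones wins 2–1.
  Erikson vs Jones: Jones wins 2–1.
Copeland scores (wins − losses):
  Gupta: 4 − 0 = 4
  Khan: 1 − 3 = -2
  Ito: 2 − 2 = 0
  Erikson: 0 − 4 = -4
  Jones: 3 − 1 = 2
Gupta has the best Copeland score.

Gupta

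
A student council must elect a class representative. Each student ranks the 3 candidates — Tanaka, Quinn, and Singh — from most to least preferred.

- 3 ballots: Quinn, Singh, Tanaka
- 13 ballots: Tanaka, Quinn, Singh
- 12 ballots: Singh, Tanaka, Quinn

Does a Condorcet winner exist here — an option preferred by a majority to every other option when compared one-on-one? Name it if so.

None — there is no Condorcet winner

Head-to-head results (28 voters total):
Tanaka vs Quinn: Tanaka wins 25–3.
Tanaka vs Singh: Singh wins 15–13.
Quinn vs Singh: Quinn wins 16–12.
No candidate beats all others: Tanaka beats Quinn beats Singh beats Tanaka, a majority cycle.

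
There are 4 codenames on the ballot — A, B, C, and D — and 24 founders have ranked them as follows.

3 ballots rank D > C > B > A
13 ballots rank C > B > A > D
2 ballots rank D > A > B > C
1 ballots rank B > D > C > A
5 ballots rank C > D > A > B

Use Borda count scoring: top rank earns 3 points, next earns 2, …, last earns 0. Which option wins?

Borda scores:
  A: 3·0 + 13·1 + 2·2 + 0 + 5·1 = 22
  B: 3·1 + 13·2 + 2·1 + 3 + 5·0 = 34
  C: 3·2 + 13·3 + 2·0 + 1 + 5·3 = 61
  D: 3·3 + 13·0 + 2·3 + 2 + 5·2 = 27
C has the highest total.

C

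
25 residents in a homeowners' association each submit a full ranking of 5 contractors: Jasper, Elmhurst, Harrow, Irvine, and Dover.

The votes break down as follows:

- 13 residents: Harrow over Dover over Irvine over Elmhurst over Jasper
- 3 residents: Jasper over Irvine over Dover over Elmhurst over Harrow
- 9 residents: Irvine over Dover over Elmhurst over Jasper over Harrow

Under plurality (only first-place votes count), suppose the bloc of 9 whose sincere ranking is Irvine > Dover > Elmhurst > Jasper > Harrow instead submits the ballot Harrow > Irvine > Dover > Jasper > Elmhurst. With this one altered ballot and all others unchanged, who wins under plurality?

Harrow

First-place totals with the altered ballot: Jasper 3, Elmhurst 0, Harrow 22, Irvine 0, Dover 0.
The winner is unchanged: still Harrow.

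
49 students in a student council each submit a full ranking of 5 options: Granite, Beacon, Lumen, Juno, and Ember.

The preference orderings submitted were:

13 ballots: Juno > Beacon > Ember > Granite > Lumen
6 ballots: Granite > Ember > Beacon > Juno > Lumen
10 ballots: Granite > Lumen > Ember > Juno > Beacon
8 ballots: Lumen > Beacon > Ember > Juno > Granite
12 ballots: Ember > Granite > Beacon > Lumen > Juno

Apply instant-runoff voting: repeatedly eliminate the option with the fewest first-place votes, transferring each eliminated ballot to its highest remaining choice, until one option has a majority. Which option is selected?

Round 1: Granite 16, Juno 13, Ember 12, Lumen 8, Beacon 0. Beacon has the fewest and is eliminated.
Round 2: Granite 16, Juno 13, Ember 12, Lumen 8. Lumen has the fewest and is eliminated.
Round 3: Ember 20, Granite 16, Juno 13. Juno has the fewest and is eliminated.
Round 4: Ember 33, Granite 16. Ember has a majority.

Ember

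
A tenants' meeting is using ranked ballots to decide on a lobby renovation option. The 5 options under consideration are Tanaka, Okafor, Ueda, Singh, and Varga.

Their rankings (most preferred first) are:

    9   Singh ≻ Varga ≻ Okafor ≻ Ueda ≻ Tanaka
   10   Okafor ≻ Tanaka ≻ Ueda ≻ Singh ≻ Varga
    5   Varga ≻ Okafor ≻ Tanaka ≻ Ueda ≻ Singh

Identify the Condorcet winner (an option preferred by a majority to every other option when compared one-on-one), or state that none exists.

Head-to-head results (24 voters total):
Tanaka vs Okafor: Okafor wins 24–0.
Tanaka vs Ueda: Tanaka wins 15–9.
Tanaka vs Singh: Tanaka wins 15–9.
Tanaka vs Varga: Varga wins 14–10.
Okafor vs Ueda: Okafor wins 24–0.
Okafor vs Singh: Okafor wins 15–9.
Okafor vs Varga: Varga wins 14–10.
Ueda vs Singh: Ueda wins 15–9.
Ueda vs Varga: Varga wins 14–10.
Singh vs Varga: Singh wins 19–5.
No candidate beats all others: Tanaka beats Singh beats Varga beats Tanaka, a majority cycle.

No Condorcet winner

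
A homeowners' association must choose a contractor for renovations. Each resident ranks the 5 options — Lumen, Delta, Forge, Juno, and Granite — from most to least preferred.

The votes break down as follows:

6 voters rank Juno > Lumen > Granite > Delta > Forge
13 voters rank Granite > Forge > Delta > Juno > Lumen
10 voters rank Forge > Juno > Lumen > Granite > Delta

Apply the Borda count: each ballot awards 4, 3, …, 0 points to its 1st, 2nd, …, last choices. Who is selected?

Forge

Borda scores:
  Lumen: 6·3 + 13·0 + 10·2 = 38
  Delta: 6·1 + 13·2 + 10·0 = 32
  Forge: 6·0 + 13·3 + 10·4 = 79
  Juno: 6·4 + 13·1 + 10·3 = 67
  Granite: 6·2 + 13·4 + 10·1 = 74
Forge has the highest total.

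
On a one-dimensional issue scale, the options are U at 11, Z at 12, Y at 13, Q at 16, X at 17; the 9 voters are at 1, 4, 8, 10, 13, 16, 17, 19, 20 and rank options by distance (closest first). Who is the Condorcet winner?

Y

With single-peaked preferences on a line, the Condorcet winner is the candidate closest to the median voter.
The median voter (position 13) is closest to Y at 13.
Check: Y vs Z — voters closer to Y: 5 of 9.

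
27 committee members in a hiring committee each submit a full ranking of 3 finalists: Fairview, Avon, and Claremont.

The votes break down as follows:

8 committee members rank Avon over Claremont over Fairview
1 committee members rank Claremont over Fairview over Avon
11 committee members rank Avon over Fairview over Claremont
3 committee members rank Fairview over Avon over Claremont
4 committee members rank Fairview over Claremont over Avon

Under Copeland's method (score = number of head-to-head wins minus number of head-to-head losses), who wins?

Pairwise results:
  Fairview vs Avon: Avon wins 19–8.
  Fairview vs Claremont: Fairview wins 18–9.
  Avon vs Claremont: Avon wins 22–5.
Copeland scores (wins − losses):
  Fairview: 1 − 1 = 0
  Avon: 2 − 0 = 2
  Claremont: 0 − 2 = -2
Avon has the best Copeland score.

Avon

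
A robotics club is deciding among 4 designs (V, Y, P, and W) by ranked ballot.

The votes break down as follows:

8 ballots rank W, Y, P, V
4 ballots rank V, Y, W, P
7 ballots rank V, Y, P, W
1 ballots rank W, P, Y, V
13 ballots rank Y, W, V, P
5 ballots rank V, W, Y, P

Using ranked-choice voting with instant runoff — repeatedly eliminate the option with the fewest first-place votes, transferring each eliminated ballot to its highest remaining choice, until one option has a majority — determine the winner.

Y

Round 1: V 16, Y 13, W 9, P 0. P has the fewest and is eliminated.
Round 2: V 16, Y 13, W 9. W has the fewest and is eliminated.
Round 3: Y 22, V 16. Y has a majority.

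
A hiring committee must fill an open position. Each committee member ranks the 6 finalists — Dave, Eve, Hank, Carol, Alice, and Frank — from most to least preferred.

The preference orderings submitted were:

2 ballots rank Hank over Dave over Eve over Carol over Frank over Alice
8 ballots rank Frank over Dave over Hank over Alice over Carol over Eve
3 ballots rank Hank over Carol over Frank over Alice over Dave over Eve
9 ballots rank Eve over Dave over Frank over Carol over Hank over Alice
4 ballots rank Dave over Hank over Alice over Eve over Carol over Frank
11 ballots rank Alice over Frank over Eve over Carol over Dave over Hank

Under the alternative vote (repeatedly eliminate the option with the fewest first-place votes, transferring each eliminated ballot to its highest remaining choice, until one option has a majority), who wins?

Round 1: Alice 11, Eve 9, Frank 8, Hank 5, Dave 4, Carol 0. Carol has the fewest and is eliminated.
Round 2: Alice 11, Eve 9, Frank 8, Hank 5, Dave 4. Dave has the fewest and is eliminated.
Round 3: Alice 11, Eve 9, Hank 9, Frank 8. Frank has the fewest and is eliminated.
Round 4: Hank 17, Alice 11, Eve 9. Eve has the fewest and is eliminated.
Round 5: Hank 26, Alice 11. Hank has a majority.

Hank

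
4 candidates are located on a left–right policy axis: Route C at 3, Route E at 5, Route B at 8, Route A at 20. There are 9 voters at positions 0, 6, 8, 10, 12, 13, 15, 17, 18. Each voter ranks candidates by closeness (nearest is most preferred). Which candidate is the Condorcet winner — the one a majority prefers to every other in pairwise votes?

With single-peaked preferences on a line, the Condorcet winner is the candidate closest to the median voter.
The median voter (position 12) is closest to Route B at 8.
Check: Route B vs Route A — voters closer to Route B: 6 of 9.

Route B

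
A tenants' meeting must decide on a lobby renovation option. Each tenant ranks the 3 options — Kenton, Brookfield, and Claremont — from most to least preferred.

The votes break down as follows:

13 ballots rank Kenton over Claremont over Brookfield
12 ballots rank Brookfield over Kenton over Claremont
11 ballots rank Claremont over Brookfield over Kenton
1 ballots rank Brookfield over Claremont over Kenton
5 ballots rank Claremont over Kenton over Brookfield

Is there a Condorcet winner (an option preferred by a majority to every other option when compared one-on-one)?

Head-to-head results (42 voters total):
Kenton vs Brookfield: Brookfield wins 24–18.
Kenton vs Claremont: Kenton wins 25–17.
Brookfield vs Claremont: Claremont wins 29–13.
No candidate beats all others: Kenton beats Claremont beats Brookfield beats Kenton, a majority cycle.

No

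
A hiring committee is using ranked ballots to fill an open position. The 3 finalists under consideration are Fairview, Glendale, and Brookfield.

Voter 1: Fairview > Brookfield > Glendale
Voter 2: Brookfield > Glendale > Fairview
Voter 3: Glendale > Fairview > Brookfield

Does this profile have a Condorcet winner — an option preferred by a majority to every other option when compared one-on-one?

Head-to-head results (3 voters total):
Fairview vs Glendale: Glendale wins 2–1.
Fairview vs Brookfield: Fairview wins 2–1.
Glendale vs Brookfield: Brookfield wins 2–1.
No candidate beats all others: Fairview beats Brookfield beats Glendale beats Fairview, a majority cycle.

No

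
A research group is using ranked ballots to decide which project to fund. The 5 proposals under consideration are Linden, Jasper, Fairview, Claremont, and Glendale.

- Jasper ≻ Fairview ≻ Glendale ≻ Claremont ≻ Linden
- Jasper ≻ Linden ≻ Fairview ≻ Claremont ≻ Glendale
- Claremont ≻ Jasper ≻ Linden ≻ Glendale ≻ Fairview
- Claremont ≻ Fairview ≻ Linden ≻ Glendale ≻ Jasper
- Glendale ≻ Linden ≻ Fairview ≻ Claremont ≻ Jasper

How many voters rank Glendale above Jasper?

Ballots ranking Glendale above Jasper: 2.
Ballots ranking Jasper above Glendale: 3.
So 2 of 5 voters prefer Glendale to Jasper.

2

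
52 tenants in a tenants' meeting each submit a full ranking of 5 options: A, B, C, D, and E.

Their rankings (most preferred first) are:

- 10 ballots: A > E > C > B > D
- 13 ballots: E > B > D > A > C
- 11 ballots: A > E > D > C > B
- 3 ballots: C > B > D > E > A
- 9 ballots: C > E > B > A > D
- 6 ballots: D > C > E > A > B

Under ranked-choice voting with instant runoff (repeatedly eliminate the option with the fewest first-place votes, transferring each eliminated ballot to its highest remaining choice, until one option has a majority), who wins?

Round 1: A 21, E 13, C 12, D 6, B 0. B has the fewest and is eliminated.
Round 2: A 21, E 13, C 12, D 6. D has the fewest and is eliminated.
Round 3: A 21, C 18, E 13. E has the fewest and is eliminated.
Round 4: A 34, C 18. A has a majority.

A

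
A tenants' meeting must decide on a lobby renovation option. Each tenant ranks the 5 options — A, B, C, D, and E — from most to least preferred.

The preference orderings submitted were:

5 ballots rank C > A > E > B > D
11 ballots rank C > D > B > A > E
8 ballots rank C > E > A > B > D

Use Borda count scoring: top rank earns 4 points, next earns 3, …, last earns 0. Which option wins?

Borda scores:
  A: 5·3 + 11·1 + 8·2 = 42
  B: 5·1 + 11·2 + 8·1 = 35
  C: 5·4 + 11·4 + 8·4 = 96
  D: 5·0 + 11·3 + 8·0 = 33
  E: 5·2 + 11·0 + 8·3 = 34
C has the highest total.

C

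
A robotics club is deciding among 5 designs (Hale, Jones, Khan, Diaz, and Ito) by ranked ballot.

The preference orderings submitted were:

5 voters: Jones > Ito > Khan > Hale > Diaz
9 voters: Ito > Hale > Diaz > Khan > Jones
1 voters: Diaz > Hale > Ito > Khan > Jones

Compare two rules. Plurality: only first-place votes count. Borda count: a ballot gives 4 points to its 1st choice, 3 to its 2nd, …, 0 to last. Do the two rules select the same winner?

Plurality first-place counts: Hale 0, Jones 5, Khan 0, Diaz 1, Ito 9 → Ito.
Borda totals: Hale 35, Jones 20, Khan 20, Diaz 22, Ito 53 → Ito.
The two rules agree on Ito.

Yes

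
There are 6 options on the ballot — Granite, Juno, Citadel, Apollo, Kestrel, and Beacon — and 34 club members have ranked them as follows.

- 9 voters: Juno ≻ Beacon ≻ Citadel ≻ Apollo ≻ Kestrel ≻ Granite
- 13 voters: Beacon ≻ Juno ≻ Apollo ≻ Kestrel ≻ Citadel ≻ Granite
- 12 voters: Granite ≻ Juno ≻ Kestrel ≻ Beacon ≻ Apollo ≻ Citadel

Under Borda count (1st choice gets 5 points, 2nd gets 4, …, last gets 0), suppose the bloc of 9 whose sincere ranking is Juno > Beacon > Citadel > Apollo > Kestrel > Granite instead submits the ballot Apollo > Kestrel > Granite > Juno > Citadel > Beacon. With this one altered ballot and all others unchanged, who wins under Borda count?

Borda totals with the altered ballot: Granite 87, Juno 118, Citadel 22, Apollo 96, Kestrel 98, Beacon 89.
The winner is unchanged: still Juno.

Juno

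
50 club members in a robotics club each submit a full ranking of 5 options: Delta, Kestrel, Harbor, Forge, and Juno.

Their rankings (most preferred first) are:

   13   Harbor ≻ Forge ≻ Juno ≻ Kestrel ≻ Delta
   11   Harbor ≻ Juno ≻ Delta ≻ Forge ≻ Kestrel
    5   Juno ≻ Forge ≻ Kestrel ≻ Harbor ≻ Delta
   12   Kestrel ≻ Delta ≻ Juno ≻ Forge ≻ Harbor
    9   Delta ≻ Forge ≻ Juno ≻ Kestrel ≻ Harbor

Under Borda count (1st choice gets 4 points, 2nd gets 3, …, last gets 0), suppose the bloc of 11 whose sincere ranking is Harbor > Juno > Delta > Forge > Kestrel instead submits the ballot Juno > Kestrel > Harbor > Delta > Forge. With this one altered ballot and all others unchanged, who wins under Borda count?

Borda totals with the altered ballot: Delta 83, Kestrel 113, Harbor 79, Forge 93, Juno 132.
The winner is unchanged: still Juno.

Juno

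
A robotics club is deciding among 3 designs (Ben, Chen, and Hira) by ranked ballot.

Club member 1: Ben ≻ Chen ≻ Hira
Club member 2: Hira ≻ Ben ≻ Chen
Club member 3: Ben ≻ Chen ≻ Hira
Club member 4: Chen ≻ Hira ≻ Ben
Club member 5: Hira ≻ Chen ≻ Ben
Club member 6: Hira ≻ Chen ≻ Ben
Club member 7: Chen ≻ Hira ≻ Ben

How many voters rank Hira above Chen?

3

Ballots ranking Hira above Chen: 3.
Ballots ranking Chen above Hira: 4.
So 3 of 7 voters prefer Hira to Chen.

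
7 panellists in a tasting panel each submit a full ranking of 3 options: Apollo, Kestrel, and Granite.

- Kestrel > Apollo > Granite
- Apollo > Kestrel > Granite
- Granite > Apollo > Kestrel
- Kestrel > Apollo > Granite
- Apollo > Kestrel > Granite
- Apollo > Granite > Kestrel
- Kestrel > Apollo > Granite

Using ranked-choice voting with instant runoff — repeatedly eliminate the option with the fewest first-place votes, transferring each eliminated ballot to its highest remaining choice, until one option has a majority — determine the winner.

Apollo

Round 1: Apollo 3, Kestrel 3, Granite 1. Granite has the fewest and is eliminated.
Round 2: Apollo 4, Kestrel 3. Apollo has a majority.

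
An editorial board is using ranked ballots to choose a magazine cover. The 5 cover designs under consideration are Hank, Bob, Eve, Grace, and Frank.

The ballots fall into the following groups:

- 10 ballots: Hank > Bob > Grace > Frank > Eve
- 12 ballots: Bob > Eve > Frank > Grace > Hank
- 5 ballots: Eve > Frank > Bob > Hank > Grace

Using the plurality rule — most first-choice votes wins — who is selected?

First-place vote totals:
  Hank: 10
  Bob: 12
  Eve: 5
  Grace: 0
  Frank: 0
Bob has the most first-place votes.

Bob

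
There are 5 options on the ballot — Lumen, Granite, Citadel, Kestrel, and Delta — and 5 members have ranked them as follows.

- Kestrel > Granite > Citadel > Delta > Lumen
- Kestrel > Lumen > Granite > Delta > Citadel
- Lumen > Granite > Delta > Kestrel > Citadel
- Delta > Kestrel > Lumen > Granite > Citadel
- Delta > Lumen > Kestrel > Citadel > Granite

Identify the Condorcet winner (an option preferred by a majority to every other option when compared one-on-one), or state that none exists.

No Condorcet winner

Head-to-head results (5 voters total):
Lumen vs Granite: Lumen wins 4–1.
Lumen vs Citadel: Lumen wins 4–1.
Lumen vs Kestrel: Kestrel wins 3–2.
Lumen vs Delta: Delta wins 3–2.
Granite vs Citadel: Granite wins 4–1.
Granite vs Kestrel: Kestrel wins 4–1.
Granite vs Delta: Granite wins 3–2.
Citadel vs Kestrel: Kestrel wins 5–0.
Citadel vs Delta: Delta wins 4–1.
Kestrel vs Delta: Delta wins 3–2.
No candidate beats all others: Lumen beats Granite beats Delta beats Lumen, a majority cycle.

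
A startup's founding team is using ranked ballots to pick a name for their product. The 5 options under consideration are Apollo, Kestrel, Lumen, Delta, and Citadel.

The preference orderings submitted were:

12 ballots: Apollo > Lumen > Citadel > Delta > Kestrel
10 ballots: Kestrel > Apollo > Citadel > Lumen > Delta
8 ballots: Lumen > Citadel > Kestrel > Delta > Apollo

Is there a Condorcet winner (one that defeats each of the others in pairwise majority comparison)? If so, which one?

Head-to-head results (30 voters total):
Apollo vs Kestrel: Kestrel wins 18–12.
Apollo vs Lumen: Apollo wins 22–8.
Apollo vs Delta: Apollo wins 22–8.
Apollo vs Citadel: Apollo wins 22–8.
Kestrel vs Lumen: Lumen wins 20–10.
Kestrel vs Delta: Kestrel wins 18–12.
Kestrel vs Citadel: Citadel wins 20–10.
Lumen vs Delta: Lumen wins 30–0.
Lumen vs Citadel: Lumen wins 20–10.
Delta vs Citadel: Citadel wins 30–0.
No candidate beats all others: Apollo beats Lumen beats Kestrel beats Apollo, a majority cycle.

None — there is no Condorcet winner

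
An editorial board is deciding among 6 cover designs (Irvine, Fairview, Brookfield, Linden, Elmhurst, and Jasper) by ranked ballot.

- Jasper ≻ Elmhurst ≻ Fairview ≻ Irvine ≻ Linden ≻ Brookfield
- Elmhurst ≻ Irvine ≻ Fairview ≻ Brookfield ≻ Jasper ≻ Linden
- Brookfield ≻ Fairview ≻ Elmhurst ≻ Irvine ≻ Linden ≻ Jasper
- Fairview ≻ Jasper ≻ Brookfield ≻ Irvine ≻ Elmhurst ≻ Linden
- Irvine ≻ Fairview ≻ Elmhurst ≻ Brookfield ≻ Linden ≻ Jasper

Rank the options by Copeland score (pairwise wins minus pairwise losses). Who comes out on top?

Pairwise results:
  Irvine vs Fairview: Fairview wins 3–2.
  Irvine vs Brookfield: Irvine wins 3–2.
  Irvine vs Linden: Irvine wins 5–0.
  Irvine vs Elmhurst: Elmhurst wins 3–2.
  Irvine vs Jasper: Irvine wins 3–2.
  Fairview vs Brookfield: Fairview wins 4–1.
  Fairview vs Linden: Fairview wins 5–0.
  Fairview vs Elmhurst: Fairview wins 3–2.
  Fairview vs Jasper: Fairview wins 4–1.
  Brookfield vs Linden: Brookfield wins 4–1.
  Brookfield vs Elmhurst: Elmhurst wins 3–2.
  Brookfield vs Jasper: Brookfield wins 3–2.
  Linden vs Elmhurst: Elmhurst wins 5–0.
  Linden vs Jasper: Jasper wins 3–2.
  Elmhurst vs Jasper: Elmhurst wins 3–2.
Copeland scores (wins − losses):
  Irvine: 3 − 2 = 1
  Fairview: 5 − 0 = 5
  Brookfield: 2 − 3 = -1
  Linden: 0 − 5 = -5
  Elmhurst: 4 − 1 = 3
  Jasper: 1 − 4 = -3
Fairview has the best Copeland score.

Fairview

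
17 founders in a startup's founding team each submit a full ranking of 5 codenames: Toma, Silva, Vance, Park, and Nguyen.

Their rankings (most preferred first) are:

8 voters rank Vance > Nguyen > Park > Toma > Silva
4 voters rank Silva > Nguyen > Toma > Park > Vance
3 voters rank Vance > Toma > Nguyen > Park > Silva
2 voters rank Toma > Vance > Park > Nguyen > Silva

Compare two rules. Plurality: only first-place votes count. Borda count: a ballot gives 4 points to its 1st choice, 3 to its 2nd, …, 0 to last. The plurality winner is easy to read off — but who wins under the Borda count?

Plurality first-place counts: Toma 2, Silva 4, Vance 11, Park 0, Nguyen 0 → Vance.
Borda totals: Toma 33, Silva 16, Vance 50, Park 27, Nguyen 44 → Vance.

Vance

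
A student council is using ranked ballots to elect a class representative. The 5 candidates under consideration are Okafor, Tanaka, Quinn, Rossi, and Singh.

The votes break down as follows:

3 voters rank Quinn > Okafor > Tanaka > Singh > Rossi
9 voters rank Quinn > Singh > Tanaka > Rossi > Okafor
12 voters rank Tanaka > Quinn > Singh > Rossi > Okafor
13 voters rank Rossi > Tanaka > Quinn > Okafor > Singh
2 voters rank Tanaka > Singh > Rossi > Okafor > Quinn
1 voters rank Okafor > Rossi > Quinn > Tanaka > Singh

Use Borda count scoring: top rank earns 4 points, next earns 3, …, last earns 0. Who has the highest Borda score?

Tanaka

Borda scores:
  Okafor: 3·3 + 9·0 + 12·0 + 13·1 + 2·1 + 4 = 28
  Tanaka: 3·2 + 9·2 + 12·4 + 13·3 + 2·4 + 1 = 120
  Quinn: 3·4 + 9·4 + 12·3 + 13·2 + 2·0 + 2 = 112
  Rossi: 3·0 + 9·1 + 12·1 + 13·4 + 2·2 + 3 = 80
  Singh: 3·1 + 9·3 + 12·2 + 13·0 + 2·3 + 0 = 60
Tanaka has the highest total.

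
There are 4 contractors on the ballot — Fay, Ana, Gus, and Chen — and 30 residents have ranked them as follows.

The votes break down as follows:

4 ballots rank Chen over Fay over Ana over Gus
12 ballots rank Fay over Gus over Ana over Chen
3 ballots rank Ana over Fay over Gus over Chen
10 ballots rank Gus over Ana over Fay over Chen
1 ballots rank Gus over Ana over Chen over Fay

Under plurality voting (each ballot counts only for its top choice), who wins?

First-place vote totals:
  Fay: 12
  Ana: 3
  Gus: 11
  Chen: 4
Fay has the most first-place votes.

Fay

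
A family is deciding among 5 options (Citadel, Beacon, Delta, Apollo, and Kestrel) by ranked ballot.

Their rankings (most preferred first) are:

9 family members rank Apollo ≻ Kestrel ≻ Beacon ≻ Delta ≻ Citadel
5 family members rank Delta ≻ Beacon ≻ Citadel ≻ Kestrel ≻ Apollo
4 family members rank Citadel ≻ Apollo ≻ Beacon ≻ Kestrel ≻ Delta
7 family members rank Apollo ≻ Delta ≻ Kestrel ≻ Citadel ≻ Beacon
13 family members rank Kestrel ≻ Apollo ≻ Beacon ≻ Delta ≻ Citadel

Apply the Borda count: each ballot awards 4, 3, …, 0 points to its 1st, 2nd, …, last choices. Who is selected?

Apollo

Borda scores:
  Citadel: 9·0 + 5·2 + 4·4 + 7·1 + 13·0 = 33
  Beacon: 9·2 + 5·3 + 4·2 + 7·0 + 13·2 = 67
  Delta: 9·1 + 5·4 + 4·0 + 7·3 + 13·1 = 63
  Apollo: 9·4 + 5·0 + 4·3 + 7·4 + 13·3 = 115
  Kestrel: 9·3 + 5·1 + 4·1 + 7·2 + 13·4 = 102
Apollo has the highest total.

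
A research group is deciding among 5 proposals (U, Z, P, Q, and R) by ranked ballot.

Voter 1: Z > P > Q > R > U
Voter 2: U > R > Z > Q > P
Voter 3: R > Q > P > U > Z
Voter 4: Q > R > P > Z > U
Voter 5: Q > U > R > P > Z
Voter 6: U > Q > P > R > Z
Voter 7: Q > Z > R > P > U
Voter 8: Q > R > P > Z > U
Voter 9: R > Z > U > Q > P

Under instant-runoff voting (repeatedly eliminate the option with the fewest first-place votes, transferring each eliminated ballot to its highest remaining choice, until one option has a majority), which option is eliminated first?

P

Round 1: Q 4, U 2, R 2, Z 1, P 0. P has the fewest and is eliminated.
Round 2: Q 4, U 2, R 2, Z 1. Z has the fewest and is eliminated.
Round 3: Q 5, U 2, R 2. Q has a majority.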